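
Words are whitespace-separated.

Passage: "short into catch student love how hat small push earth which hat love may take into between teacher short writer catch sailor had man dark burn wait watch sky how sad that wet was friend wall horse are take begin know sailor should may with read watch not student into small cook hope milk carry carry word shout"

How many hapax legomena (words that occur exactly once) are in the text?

Frequencies: into:3, short:2, catch:2, student:2, love:2, how:2, hat:2, small:2, may:2, take:2, sailor:2, watch:2, carry:2, push:1, earth:1, which:1, between:1, teacher:1, writer:1, had:1, … (24 more, each freq 1)
Hapax (freq=1): are, begin, between, burn, cook, dark, earth, friend, had, hope, horse, know, man, milk, not, push, read, sad, should, shout, sky, teacher, that, wait, wall, was, wet, which, with, word, writer

31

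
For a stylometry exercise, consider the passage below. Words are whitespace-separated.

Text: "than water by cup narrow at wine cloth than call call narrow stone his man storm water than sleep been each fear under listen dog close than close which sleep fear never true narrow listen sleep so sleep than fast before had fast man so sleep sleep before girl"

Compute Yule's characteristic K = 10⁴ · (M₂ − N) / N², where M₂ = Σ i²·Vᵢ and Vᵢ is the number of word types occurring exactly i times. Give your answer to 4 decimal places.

Frequencies: sleep:6, than:5, narrow:3, water:2, call:2, man:2, fear:2, listen:2, close:2, so:2, fast:2, before:2, by:1, cup:1, at:1, wine:1, cloth:1, stone:1, his:1, storm:1, … (9 more, each freq 1)
N = 49. Frequency spectrum: V_1=17, V_2=9, V_3=1, V_5=1, V_6=1
M₂ = 1²·17 + 2²·9 + 3²·1 + 5²·1 + 6²·1 = 123
K = 10000 × (123 − 49) / 49² = 308.2049

308.2049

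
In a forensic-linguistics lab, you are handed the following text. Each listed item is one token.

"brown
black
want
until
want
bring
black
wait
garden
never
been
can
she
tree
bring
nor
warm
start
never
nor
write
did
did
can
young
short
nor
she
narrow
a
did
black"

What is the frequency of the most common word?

Frequencies: black:3, nor:3, did:3, want:2, bring:2, never:2, can:2, she:2, brown:1, until:1, wait:1, garden:1, been:1, tree:1, warm:1, start:1, write:1, young:1, short:1, narrow:1, … (1 more, each freq 1)
Most common: 'black' with frequency 3.

3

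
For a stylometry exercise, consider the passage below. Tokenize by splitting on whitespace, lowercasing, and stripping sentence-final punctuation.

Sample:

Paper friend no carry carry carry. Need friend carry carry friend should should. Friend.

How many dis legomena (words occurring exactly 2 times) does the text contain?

1

Frequencies: carry:5, friend:4, should:2, paper:1, no:1, need:1
Words with frequency 2: should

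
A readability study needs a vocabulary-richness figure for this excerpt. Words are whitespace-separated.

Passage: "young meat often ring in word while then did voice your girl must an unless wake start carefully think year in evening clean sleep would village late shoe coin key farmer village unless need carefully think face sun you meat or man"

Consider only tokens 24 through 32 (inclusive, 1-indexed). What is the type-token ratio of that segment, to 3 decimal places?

0.889

Segment tokens 24–32: sleep, would, village, late, shoe, coin, key, farmer, village
Segment N = 9, segment V = 8.
TTR = 8 / 9 = 0.889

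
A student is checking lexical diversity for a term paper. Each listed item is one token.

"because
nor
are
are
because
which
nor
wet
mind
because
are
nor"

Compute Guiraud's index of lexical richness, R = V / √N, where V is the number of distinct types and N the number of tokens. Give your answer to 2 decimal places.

N = 12, V = 6.
√N = 3.464102
R = 6 / 3.464102 = 1.73

1.73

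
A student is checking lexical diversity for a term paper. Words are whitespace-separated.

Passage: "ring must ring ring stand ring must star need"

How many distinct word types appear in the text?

Distinct types: {must, need, ring, stand, star}
V = 5

5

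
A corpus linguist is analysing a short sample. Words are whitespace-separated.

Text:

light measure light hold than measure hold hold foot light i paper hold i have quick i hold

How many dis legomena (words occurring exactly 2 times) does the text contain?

Frequencies: hold:5, light:3, i:3, measure:2, than:1, foot:1, paper:1, have:1, quick:1
Words with frequency 2: measure

1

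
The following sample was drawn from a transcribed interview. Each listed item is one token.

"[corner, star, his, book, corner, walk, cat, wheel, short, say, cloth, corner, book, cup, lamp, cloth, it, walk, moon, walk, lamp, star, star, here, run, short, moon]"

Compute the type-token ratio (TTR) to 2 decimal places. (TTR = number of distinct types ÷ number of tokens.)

N = 27 tokens, V = 16 types.
TTR = V / N = 16 / 27 = 0.59

0.59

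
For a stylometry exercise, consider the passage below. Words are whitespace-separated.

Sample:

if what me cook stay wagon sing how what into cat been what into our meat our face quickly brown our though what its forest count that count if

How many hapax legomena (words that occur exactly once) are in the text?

16

Frequencies: what:4, our:3, if:2, into:2, count:2, me:1, cook:1, stay:1, wagon:1, sing:1, how:1, cat:1, been:1, meat:1, face:1, quickly:1, brown:1, though:1, its:1, forest:1, … (1 more, each freq 1)
Hapax (freq=1): been, brown, cat, cook, face, forest, how, its, me, meat, quickly, sing, stay, that, though, wagon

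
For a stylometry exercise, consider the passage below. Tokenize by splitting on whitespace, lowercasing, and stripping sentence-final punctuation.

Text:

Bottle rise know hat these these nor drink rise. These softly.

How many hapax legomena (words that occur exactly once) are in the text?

6

Frequencies: these:3, rise:2, bottle:1, know:1, hat:1, nor:1, drink:1, softly:1
Hapax (freq=1): bottle, drink, hat, know, nor, softly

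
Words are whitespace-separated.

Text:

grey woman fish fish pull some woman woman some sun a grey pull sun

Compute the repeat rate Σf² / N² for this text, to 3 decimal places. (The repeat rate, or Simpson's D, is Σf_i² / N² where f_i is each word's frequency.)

0.153

Frequencies: woman:3, grey:2, fish:2, pull:2, some:2, sun:2, a:1
Σf² = 30; N² = 196
Repeat rate = 30 / 196 = 0.153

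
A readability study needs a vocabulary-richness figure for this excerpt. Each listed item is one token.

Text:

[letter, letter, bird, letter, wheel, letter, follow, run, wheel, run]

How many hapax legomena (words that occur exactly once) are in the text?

2

Frequencies: letter:4, wheel:2, run:2, bird:1, follow:1
Hapax (freq=1): bird, follow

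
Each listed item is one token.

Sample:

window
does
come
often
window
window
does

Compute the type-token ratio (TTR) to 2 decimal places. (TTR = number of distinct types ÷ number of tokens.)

0.57

N = 7 tokens, V = 4 types.
TTR = V / N = 4 / 7 = 0.57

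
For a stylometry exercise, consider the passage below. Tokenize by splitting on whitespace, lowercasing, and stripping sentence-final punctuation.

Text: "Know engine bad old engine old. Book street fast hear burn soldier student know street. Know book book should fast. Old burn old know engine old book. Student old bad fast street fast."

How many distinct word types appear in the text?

Distinct types: {bad, book, burn, engine, fast, hear, know, old, should, soldier, street, student}
V = 12

12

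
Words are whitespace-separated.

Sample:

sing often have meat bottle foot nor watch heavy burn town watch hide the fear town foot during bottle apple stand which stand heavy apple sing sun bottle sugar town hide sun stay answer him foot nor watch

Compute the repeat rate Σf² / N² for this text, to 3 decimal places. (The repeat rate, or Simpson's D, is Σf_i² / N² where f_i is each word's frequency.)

0.053

Frequencies: bottle:3, foot:3, watch:3, town:3, sing:2, nor:2, heavy:2, hide:2, apple:2, stand:2, sun:2, often:1, have:1, meat:1, burn:1, the:1, fear:1, during:1, which:1, sugar:1, … (3 more, each freq 1)
Σf² = 76; N² = 1444
Repeat rate = 76 / 1444 = 0.053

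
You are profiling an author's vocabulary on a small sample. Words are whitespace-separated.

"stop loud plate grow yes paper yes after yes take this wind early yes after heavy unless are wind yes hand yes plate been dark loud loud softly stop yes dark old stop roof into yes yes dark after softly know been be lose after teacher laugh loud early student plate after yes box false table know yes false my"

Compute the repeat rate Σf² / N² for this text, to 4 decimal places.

0.0644

Frequencies: yes:11, after:5, loud:4, stop:3, plate:3, dark:3, wind:2, early:2, been:2, softly:2, know:2, false:2, grow:1, paper:1, take:1, this:1, heavy:1, unless:1, are:1, hand:1, … (11 more, each freq 1)
Σf² = 232; N² = 3600
Repeat rate = 232 / 3600 = 0.0644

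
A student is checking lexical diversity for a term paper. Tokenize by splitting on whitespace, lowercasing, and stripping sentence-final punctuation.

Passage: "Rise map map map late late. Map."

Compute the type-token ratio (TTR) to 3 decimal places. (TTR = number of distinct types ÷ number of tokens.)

0.429

N = 7 tokens, V = 3 types.
TTR = V / N = 3 / 7 = 0.429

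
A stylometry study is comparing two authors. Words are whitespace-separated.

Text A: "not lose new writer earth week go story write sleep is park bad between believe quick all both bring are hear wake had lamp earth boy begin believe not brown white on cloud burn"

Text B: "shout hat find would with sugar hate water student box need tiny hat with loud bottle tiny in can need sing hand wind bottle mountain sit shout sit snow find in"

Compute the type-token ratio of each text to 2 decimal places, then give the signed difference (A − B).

TTR(A) = 31/34 = 0.91
TTR(B) = 22/31 = 0.71
Difference = 0.91 − 0.71 = 0.20

0.20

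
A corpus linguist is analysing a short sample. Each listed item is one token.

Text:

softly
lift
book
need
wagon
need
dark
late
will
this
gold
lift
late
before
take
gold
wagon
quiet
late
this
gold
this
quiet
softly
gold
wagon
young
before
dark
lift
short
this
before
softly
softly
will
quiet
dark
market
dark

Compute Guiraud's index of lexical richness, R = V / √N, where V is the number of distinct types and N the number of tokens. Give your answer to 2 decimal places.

2.53

N = 40, V = 16.
√N = 6.324555
R = 16 / 6.324555 = 2.53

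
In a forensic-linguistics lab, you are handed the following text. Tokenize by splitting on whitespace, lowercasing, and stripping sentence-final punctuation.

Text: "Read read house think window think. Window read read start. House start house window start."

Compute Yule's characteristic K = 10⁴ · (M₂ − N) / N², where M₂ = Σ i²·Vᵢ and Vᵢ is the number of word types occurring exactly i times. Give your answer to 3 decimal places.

1422.222

Frequencies: read:4, house:3, window:3, start:3, think:2
N = 15. Frequency spectrum: V_2=1, V_3=3, V_4=1
M₂ = 2²·1 + 3²·3 + 4²·1 = 47
K = 10000 × (47 − 15) / 15² = 1422.222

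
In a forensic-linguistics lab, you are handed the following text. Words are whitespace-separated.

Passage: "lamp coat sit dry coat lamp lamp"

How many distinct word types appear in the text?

Distinct types: {coat, dry, lamp, sit}
V = 4

4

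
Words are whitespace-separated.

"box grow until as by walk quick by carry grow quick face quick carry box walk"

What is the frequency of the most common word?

Frequencies: quick:3, box:2, grow:2, by:2, walk:2, carry:2, until:1, as:1, face:1
Most common: 'quick' with frequency 3.

3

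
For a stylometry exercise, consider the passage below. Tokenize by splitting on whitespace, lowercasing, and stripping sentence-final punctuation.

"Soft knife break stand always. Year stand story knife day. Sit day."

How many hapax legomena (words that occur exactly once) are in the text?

Frequencies: knife:2, stand:2, day:2, soft:1, break:1, always:1, year:1, story:1, sit:1
Hapax (freq=1): always, break, sit, soft, story, year

6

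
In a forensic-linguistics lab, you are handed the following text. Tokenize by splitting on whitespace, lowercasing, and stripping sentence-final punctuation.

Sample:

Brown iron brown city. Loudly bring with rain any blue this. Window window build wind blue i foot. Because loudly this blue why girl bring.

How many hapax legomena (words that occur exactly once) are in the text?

Frequencies: blue:3, brown:2, loudly:2, bring:2, this:2, window:2, iron:1, city:1, with:1, rain:1, any:1, build:1, wind:1, i:1, foot:1, because:1, why:1, girl:1
Hapax (freq=1): any, because, build, city, foot, girl, i, iron, rain, why, wind, with

12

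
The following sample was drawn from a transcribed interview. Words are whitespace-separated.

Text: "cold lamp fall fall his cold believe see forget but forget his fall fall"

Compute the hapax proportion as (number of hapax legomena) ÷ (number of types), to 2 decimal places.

0.50

Frequencies: fall:4, cold:2, his:2, forget:2, lamp:1, believe:1, see:1, but:1
Hapax count = 4; type count = 8.
Ratio = 4 / 8 = 0.50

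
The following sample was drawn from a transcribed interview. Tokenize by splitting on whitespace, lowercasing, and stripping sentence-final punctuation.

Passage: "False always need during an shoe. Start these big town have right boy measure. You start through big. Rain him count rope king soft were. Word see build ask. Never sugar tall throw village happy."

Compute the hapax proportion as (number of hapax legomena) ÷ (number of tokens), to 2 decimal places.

0.89

Frequencies: start:2, big:2, false:1, always:1, need:1, during:1, an:1, shoe:1, these:1, town:1, have:1, right:1, boy:1, measure:1, you:1, through:1, rain:1, him:1, count:1, rope:1, … (13 more, each freq 1)
Hapax count = 31; token count = 35.
Ratio = 31 / 35 = 0.89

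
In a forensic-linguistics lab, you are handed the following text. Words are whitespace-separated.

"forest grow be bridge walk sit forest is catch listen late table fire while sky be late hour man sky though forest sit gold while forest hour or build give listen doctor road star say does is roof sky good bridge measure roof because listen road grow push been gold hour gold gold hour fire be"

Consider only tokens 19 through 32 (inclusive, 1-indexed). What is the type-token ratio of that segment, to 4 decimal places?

0.9286

Segment tokens 19–32: man, sky, though, forest, sit, gold, while, forest, hour, or, build, give, listen, doctor
Segment N = 14, segment V = 13.
TTR = 13 / 14 = 0.9286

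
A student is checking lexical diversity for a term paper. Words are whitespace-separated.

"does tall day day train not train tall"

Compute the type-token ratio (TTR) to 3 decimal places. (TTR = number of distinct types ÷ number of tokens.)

0.625

N = 8 tokens, V = 5 types.
TTR = V / N = 5 / 8 = 0.625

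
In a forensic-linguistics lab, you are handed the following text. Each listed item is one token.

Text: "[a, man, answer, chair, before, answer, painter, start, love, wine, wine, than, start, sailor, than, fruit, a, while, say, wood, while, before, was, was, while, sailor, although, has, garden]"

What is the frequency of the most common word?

Frequencies: while:3, a:2, answer:2, before:2, start:2, wine:2, than:2, sailor:2, was:2, man:1, chair:1, painter:1, love:1, fruit:1, say:1, wood:1, although:1, has:1, garden:1
Most common: 'while' with frequency 3.

3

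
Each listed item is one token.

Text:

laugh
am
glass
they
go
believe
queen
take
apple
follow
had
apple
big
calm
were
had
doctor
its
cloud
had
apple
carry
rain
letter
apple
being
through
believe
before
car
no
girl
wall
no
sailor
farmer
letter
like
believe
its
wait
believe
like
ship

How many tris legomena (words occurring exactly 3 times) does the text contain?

Frequencies: believe:4, apple:4, had:3, its:2, letter:2, no:2, like:2, laugh:1, am:1, glass:1, they:1, go:1, queen:1, take:1, follow:1, big:1, calm:1, were:1, doctor:1, cloud:1, … (12 more, each freq 1)
Words with frequency 3: had

1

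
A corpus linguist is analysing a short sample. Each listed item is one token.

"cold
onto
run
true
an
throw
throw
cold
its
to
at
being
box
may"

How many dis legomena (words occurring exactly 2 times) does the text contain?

2

Frequencies: cold:2, throw:2, onto:1, run:1, true:1, an:1, its:1, to:1, at:1, being:1, box:1, may:1
Words with frequency 2: cold, throw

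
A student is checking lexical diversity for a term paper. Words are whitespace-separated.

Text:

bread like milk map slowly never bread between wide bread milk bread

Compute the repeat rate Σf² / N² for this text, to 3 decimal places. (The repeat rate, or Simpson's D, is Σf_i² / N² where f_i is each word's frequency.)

0.181

Frequencies: bread:4, milk:2, like:1, map:1, slowly:1, never:1, between:1, wide:1
Σf² = 26; N² = 144
Repeat rate = 26 / 144 = 0.181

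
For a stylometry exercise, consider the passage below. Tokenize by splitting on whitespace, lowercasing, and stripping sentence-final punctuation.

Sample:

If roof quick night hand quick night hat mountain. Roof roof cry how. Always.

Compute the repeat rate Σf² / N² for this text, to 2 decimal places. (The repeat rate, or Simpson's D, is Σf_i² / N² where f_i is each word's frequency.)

Frequencies: roof:3, quick:2, night:2, if:1, hand:1, hat:1, mountain:1, cry:1, how:1, always:1
Σf² = 24; N² = 196
Repeat rate = 24 / 196 = 0.12

0.12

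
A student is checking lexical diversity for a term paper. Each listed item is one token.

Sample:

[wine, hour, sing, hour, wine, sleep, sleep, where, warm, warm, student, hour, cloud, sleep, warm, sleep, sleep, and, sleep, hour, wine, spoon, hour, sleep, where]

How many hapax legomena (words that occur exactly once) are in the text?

5

Frequencies: sleep:7, hour:5, wine:3, warm:3, where:2, sing:1, student:1, cloud:1, and:1, spoon:1
Hapax (freq=1): and, cloud, sing, spoon, student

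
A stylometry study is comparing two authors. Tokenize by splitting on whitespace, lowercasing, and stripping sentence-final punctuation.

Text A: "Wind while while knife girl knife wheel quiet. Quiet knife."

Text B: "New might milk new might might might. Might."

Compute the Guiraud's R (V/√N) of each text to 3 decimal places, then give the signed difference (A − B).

A: V=6, N=10, R=1.897
B: V=3, N=8, R=1.061
Difference = 1.897 − 1.061 = 0.836

0.836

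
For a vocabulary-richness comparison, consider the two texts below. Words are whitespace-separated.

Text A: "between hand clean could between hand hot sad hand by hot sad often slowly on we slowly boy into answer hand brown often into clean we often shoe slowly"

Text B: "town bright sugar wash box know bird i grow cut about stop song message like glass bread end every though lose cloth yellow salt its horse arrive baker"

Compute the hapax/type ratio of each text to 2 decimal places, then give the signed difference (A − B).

A: hapax=7, V=16, ratio=0.44
B: hapax=28, V=28, ratio=1.00
Difference = 0.44 − 1.00 = -0.56

-0.56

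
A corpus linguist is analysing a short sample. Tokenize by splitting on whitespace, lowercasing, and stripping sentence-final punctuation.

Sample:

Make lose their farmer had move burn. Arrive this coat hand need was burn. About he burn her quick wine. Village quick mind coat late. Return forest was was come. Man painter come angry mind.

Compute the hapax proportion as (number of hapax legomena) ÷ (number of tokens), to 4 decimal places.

0.6000

Frequencies: burn:3, was:3, coat:2, quick:2, mind:2, come:2, make:1, lose:1, their:1, farmer:1, had:1, move:1, arrive:1, this:1, hand:1, need:1, about:1, he:1, her:1, wine:1, … (7 more, each freq 1)
Hapax count = 21; token count = 35.
Ratio = 21 / 35 = 0.6000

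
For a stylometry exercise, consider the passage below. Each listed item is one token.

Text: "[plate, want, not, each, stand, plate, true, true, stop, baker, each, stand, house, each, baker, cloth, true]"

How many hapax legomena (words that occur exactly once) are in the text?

5

Frequencies: each:3, true:3, plate:2, stand:2, baker:2, want:1, not:1, stop:1, house:1, cloth:1
Hapax (freq=1): cloth, house, not, stop, want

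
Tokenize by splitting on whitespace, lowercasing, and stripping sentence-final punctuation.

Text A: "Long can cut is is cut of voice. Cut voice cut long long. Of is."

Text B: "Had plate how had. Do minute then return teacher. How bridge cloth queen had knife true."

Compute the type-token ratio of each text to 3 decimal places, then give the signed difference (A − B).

TTR(A) = 6/15 = 0.400
TTR(B) = 13/16 = 0.813
Difference = 0.400 − 0.813 = -0.413

-0.413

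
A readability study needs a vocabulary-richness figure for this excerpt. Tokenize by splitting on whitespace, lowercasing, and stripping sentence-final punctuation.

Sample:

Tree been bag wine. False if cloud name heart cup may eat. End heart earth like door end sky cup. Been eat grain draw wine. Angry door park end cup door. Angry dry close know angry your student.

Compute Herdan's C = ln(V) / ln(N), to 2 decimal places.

N = 38, V = 26.
ln(V) = 3.258097, ln(N) = 3.637586
C = 3.258097 / 3.637586 = 0.90

0.90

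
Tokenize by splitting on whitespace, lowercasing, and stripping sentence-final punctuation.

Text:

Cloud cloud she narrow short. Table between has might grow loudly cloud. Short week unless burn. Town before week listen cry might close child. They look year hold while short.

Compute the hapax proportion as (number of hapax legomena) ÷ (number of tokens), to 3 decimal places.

0.667

Frequencies: cloud:3, short:3, might:2, week:2, she:1, narrow:1, table:1, between:1, has:1, grow:1, loudly:1, unless:1, burn:1, town:1, before:1, listen:1, cry:1, close:1, child:1, they:1, … (4 more, each freq 1)
Hapax count = 20; token count = 30.
Ratio = 20 / 30 = 0.667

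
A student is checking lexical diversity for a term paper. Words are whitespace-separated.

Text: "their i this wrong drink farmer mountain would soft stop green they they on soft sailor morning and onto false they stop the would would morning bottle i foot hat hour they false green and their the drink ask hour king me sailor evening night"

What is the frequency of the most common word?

4

Frequencies: they:4, would:3, their:2, i:2, drink:2, soft:2, stop:2, green:2, sailor:2, morning:2, and:2, false:2, the:2, hour:2, this:1, wrong:1, farmer:1, mountain:1, on:1, onto:1, … (8 more, each freq 1)
Most common: 'they' with frequency 4.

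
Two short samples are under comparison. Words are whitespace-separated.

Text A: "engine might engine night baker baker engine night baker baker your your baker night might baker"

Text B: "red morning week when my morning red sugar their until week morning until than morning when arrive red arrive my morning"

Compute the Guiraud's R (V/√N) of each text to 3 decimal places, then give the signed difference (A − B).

-0.932

A: V=5, N=16, R=1.250
B: V=10, N=21, R=2.182
Difference = 1.250 − 2.182 = -0.932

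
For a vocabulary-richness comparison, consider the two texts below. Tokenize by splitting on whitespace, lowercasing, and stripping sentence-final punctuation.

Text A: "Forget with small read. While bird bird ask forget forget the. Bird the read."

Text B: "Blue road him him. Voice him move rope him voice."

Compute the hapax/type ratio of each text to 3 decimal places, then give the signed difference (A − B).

A: hapax=4, V=8, ratio=0.500
B: hapax=4, V=6, ratio=0.667
Difference = 0.500 − 0.667 = -0.167

-0.167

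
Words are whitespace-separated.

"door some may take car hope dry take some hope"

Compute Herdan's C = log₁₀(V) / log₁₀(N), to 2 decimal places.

0.85

N = 10, V = 7.
log₁₀(V) = 0.845098, log₁₀(N) = 1.000000
C = 0.845098 / 1.000000 = 0.85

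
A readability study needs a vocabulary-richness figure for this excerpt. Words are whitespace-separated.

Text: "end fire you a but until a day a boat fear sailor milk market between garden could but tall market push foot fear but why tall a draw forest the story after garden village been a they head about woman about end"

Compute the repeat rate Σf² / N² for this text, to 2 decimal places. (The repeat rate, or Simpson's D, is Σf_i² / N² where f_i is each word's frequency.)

0.05

Frequencies: a:5, but:3, end:2, fear:2, market:2, garden:2, tall:2, about:2, fire:1, you:1, until:1, day:1, boat:1, sailor:1, milk:1, between:1, could:1, push:1, foot:1, why:1, … (10 more, each freq 1)
Σf² = 80; N² = 1764
Repeat rate = 80 / 1764 = 0.05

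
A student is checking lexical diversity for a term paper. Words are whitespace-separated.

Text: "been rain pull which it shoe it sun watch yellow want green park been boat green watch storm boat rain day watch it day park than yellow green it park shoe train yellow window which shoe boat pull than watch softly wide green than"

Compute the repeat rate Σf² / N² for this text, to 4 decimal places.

0.0620

Frequencies: it:4, watch:4, green:4, shoe:3, yellow:3, park:3, boat:3, than:3, been:2, rain:2, pull:2, which:2, day:2, sun:1, want:1, storm:1, train:1, window:1, softly:1, wide:1
Σf² = 120; N² = 1936
Repeat rate = 120 / 1936 = 0.0620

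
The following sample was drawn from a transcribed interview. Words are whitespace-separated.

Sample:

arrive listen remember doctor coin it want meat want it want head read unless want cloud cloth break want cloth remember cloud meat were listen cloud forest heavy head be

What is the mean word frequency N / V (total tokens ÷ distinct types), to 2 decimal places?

1.67

N = 30 tokens, V = 18 types.
Mean frequency = N / V = 30 / 18 = 1.67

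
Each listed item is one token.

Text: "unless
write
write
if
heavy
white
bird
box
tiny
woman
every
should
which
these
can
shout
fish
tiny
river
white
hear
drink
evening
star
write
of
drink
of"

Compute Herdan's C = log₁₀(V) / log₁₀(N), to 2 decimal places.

0.93

N = 28, V = 22.
log₁₀(V) = 1.342423, log₁₀(N) = 1.447158
C = 1.342423 / 1.447158 = 0.93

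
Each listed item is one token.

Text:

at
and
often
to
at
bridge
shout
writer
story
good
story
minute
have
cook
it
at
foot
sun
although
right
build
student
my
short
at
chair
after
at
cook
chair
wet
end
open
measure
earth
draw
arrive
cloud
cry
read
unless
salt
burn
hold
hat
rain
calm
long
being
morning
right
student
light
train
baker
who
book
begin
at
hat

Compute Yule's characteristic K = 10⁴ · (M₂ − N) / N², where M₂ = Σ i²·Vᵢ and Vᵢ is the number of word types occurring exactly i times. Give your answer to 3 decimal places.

116.667

Frequencies: at:6, story:2, cook:2, right:2, student:2, chair:2, hat:2, and:1, often:1, to:1, bridge:1, shout:1, writer:1, good:1, minute:1, have:1, it:1, foot:1, sun:1, although:1, … (29 more, each freq 1)
N = 60. Frequency spectrum: V_1=42, V_2=6, V_6=1
M₂ = 1²·42 + 2²·6 + 6²·1 = 102
K = 10000 × (102 − 60) / 60² = 116.667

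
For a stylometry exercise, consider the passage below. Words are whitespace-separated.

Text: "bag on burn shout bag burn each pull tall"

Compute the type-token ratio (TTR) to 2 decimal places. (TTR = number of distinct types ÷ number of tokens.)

N = 9 tokens, V = 7 types.
TTR = V / N = 7 / 9 = 0.78

0.78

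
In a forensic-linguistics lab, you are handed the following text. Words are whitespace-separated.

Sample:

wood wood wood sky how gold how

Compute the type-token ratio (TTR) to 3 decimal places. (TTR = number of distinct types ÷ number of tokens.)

0.571

N = 7 tokens, V = 4 types.
TTR = V / N = 4 / 7 = 0.571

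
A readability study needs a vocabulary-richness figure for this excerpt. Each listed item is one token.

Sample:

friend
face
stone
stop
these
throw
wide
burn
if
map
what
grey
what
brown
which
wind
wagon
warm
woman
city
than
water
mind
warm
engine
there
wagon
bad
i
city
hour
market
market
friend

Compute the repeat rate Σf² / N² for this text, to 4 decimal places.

0.0398

Frequencies: friend:2, what:2, wagon:2, warm:2, city:2, market:2, face:1, stone:1, stop:1, these:1, throw:1, wide:1, burn:1, if:1, map:1, grey:1, brown:1, which:1, wind:1, woman:1, … (8 more, each freq 1)
Σf² = 46; N² = 1156
Repeat rate = 46 / 1156 = 0.0398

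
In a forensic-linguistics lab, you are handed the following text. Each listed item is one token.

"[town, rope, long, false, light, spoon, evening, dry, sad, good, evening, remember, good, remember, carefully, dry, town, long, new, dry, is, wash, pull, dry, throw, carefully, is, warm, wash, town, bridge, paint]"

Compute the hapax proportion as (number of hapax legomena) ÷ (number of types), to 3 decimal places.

Frequencies: dry:4, town:3, long:2, evening:2, good:2, remember:2, carefully:2, is:2, wash:2, rope:1, false:1, light:1, spoon:1, sad:1, new:1, pull:1, throw:1, warm:1, bridge:1, paint:1
Hapax count = 11; type count = 20.
Ratio = 11 / 20 = 0.550

0.550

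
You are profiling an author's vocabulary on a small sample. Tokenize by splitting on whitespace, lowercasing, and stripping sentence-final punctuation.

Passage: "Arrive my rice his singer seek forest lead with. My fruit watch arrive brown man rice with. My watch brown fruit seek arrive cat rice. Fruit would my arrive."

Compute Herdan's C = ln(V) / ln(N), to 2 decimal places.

0.80

N = 29, V = 15.
ln(V) = 2.708050, ln(N) = 3.367296
C = 2.708050 / 3.367296 = 0.80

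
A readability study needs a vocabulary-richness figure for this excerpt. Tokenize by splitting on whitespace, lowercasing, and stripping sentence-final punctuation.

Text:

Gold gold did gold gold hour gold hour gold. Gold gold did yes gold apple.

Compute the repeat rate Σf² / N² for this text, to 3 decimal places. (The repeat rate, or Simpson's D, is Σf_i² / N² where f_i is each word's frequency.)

0.404

Frequencies: gold:9, did:2, hour:2, yes:1, apple:1
Σf² = 91; N² = 225
Repeat rate = 91 / 225 = 0.404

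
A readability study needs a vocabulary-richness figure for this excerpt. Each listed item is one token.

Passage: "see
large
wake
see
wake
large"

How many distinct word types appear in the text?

Distinct types: {large, see, wake}
V = 3

3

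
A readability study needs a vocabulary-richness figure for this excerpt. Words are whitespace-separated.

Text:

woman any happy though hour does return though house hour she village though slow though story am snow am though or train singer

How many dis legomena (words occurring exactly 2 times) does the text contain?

2

Frequencies: though:5, hour:2, am:2, woman:1, any:1, happy:1, does:1, return:1, house:1, she:1, village:1, slow:1, story:1, snow:1, or:1, train:1, singer:1
Words with frequency 2: am, hour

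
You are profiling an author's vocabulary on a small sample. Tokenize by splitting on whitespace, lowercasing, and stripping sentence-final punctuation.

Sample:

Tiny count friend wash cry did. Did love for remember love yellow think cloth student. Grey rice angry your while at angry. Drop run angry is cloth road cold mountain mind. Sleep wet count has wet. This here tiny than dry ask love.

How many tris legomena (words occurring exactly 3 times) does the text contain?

Frequencies: love:3, angry:3, tiny:2, count:2, did:2, cloth:2, wet:2, friend:1, wash:1, cry:1, for:1, remember:1, yellow:1, think:1, student:1, grey:1, rice:1, your:1, while:1, at:1, … (14 more, each freq 1)
Words with frequency 3: angry, love

2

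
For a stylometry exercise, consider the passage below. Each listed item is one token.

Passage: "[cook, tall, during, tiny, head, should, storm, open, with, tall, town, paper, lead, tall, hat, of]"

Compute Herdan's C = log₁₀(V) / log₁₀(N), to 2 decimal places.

0.95

N = 16, V = 14.
log₁₀(V) = 1.146128, log₁₀(N) = 1.204120
C = 1.146128 / 1.204120 = 0.95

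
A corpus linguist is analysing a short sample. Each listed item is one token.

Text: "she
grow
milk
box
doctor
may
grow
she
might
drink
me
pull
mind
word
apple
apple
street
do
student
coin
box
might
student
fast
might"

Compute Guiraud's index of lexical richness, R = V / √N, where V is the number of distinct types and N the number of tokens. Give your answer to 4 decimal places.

N = 25, V = 18.
√N = 5.000000
R = 18 / 5.000000 = 3.6000

3.6000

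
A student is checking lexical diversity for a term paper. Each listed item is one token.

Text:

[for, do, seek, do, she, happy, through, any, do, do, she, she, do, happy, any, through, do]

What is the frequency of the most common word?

6

Frequencies: do:6, she:3, happy:2, through:2, any:2, for:1, seek:1
Most common: 'do' with frequency 6.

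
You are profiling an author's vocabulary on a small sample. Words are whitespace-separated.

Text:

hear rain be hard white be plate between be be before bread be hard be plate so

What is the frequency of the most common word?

6

Frequencies: be:6, hard:2, plate:2, hear:1, rain:1, white:1, between:1, before:1, bread:1, so:1
Most common: 'be' with frequency 6.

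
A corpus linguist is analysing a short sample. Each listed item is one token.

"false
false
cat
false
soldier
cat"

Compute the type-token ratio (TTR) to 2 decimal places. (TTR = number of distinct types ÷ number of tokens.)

0.50

N = 6 tokens, V = 3 types.
TTR = V / N = 3 / 6 = 0.50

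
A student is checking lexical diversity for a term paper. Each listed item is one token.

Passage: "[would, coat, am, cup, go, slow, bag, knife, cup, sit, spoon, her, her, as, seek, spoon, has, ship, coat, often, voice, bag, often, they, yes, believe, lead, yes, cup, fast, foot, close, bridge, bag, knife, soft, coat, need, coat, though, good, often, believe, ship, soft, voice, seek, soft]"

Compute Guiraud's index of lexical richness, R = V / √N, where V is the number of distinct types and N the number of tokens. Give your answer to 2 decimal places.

4.19

N = 48, V = 29.
√N = 6.928203
R = 29 / 6.928203 = 4.19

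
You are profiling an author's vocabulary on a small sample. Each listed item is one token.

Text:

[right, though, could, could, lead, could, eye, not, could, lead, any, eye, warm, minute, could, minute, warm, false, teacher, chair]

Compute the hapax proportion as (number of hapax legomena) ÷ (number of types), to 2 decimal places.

0.58

Frequencies: could:5, lead:2, eye:2, warm:2, minute:2, right:1, though:1, not:1, any:1, false:1, teacher:1, chair:1
Hapax count = 7; type count = 12.
Ratio = 7 / 12 = 0.58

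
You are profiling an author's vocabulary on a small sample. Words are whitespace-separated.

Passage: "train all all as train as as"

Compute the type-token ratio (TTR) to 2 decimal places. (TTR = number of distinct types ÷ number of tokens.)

N = 7 tokens, V = 3 types.
TTR = V / N = 3 / 7 = 0.43

0.43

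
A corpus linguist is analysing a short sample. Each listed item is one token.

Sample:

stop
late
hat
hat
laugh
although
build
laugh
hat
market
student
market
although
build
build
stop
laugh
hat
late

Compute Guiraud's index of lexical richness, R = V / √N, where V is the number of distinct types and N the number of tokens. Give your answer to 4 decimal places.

N = 19, V = 8.
√N = 4.358899
R = 8 / 4.358899 = 1.8353

1.8353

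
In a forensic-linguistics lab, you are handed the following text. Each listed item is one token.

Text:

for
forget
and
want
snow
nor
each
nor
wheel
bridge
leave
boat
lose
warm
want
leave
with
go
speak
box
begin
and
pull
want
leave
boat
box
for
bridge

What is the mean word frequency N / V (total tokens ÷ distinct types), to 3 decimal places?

1.526

N = 29 tokens, V = 19 types.
Mean frequency = N / V = 29 / 19 = 1.526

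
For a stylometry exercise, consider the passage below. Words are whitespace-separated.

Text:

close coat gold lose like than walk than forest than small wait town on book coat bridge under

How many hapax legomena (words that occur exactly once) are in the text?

13

Frequencies: than:3, coat:2, close:1, gold:1, lose:1, like:1, walk:1, forest:1, small:1, wait:1, town:1, on:1, book:1, bridge:1, under:1
Hapax (freq=1): book, bridge, close, forest, gold, like, lose, on, small, town, under, wait, walk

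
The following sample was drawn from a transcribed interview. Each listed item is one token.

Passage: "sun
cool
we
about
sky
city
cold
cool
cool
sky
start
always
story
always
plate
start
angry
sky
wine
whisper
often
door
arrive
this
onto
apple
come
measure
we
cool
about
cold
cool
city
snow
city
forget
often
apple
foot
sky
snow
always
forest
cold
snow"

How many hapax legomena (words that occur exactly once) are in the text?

Frequencies: cool:5, sky:4, city:3, cold:3, always:3, snow:3, we:2, about:2, start:2, often:2, apple:2, sun:1, story:1, plate:1, angry:1, wine:1, whisper:1, door:1, arrive:1, this:1, … (6 more, each freq 1)
Hapax (freq=1): angry, arrive, come, door, foot, forest, forget, measure, onto, plate, story, sun, this, whisper, wine

15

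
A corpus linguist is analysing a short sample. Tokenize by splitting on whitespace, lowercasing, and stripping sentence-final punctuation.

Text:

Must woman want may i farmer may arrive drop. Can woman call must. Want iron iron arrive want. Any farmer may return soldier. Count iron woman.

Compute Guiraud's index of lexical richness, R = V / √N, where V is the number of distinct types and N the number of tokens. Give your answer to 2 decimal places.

2.94

N = 26, V = 15.
√N = 5.099020
R = 15 / 5.099020 = 2.94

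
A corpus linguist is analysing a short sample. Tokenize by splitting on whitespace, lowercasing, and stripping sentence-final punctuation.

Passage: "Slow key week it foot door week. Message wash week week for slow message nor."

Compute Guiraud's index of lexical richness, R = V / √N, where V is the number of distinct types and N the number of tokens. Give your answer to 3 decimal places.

2.582

N = 15, V = 10.
√N = 3.872983
R = 10 / 3.872983 = 2.582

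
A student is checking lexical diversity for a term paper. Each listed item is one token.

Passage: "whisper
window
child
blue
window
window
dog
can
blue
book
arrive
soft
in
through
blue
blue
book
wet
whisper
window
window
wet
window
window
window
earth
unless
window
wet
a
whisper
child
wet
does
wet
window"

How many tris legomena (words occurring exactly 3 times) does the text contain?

Frequencies: window:10, wet:5, blue:4, whisper:3, child:2, book:2, dog:1, can:1, arrive:1, soft:1, in:1, through:1, earth:1, unless:1, a:1, does:1
Words with frequency 3: whisper

1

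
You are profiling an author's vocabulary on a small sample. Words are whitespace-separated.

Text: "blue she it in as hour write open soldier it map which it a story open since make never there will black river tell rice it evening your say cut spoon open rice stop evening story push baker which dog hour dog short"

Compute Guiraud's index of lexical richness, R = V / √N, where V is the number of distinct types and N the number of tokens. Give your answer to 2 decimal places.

4.88

N = 43, V = 32.
√N = 6.557439
R = 32 / 6.557439 = 4.88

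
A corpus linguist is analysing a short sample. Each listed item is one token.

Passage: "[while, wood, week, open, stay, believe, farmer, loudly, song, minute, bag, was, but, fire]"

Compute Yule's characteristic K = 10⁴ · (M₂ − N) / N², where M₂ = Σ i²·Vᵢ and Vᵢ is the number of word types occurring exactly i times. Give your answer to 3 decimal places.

0.000

Frequencies: while:1, wood:1, week:1, open:1, stay:1, believe:1, farmer:1, loudly:1, song:1, minute:1, bag:1, was:1, but:1, fire:1
N = 14. Frequency spectrum: V_1=14
M₂ = 1²·14 = 14
K = 10000 × (14 − 14) / 14² = 0.000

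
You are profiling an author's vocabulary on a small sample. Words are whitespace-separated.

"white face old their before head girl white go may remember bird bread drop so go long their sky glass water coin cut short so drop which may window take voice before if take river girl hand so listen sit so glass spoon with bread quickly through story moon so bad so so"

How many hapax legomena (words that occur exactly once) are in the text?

Frequencies: so:7, white:2, their:2, before:2, girl:2, go:2, may:2, bread:2, drop:2, glass:2, take:2, face:1, old:1, head:1, remember:1, bird:1, long:1, sky:1, water:1, coin:1, … (17 more, each freq 1)
Hapax (freq=1): bad, bird, coin, cut, face, hand, head, if, listen, long, moon, old, quickly, remember, river, short, sit, sky, spoon, story, through, voice, water, which, window, with

26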